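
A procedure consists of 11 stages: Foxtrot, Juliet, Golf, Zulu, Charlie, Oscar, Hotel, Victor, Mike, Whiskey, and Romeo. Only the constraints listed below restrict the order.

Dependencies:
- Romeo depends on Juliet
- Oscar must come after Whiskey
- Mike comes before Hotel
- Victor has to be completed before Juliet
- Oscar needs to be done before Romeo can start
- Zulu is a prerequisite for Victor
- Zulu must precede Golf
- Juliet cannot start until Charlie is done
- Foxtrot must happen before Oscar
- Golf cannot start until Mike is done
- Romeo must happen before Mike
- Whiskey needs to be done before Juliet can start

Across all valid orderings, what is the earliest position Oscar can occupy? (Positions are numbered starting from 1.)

Every stage that must precede Oscar has to come before it. Tracing all chains that end at Oscar, those stages are: Foxtrot, Whiskey — 2 in total.
With 2 mandatory predecessors, the earliest Oscar can sit is position 2+1 = 3, and placing just those 2 first achieves it.

3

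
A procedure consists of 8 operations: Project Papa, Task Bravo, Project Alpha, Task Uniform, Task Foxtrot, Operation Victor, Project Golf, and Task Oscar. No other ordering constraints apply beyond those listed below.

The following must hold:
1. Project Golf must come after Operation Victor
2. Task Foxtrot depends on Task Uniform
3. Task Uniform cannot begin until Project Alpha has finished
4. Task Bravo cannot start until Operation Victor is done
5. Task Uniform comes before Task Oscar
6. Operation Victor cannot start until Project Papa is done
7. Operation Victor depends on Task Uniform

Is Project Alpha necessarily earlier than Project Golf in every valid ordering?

Chaining the stated constraints: Project Alpha → Task Uniform → Operation Victor → Project Golf.
So Project Alpha must precede Project Golf in any valid ordering.

Yes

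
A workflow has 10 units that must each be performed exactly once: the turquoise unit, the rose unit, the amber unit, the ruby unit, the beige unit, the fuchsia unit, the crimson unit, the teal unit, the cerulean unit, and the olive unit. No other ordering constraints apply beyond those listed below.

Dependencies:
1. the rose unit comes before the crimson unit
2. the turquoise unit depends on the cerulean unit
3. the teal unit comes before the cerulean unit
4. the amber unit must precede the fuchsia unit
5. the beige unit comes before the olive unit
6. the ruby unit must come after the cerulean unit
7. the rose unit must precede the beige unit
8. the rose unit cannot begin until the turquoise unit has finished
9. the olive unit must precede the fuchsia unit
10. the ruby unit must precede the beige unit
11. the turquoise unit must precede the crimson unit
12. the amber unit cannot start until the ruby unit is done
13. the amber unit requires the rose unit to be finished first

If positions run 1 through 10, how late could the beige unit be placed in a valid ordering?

Following every chain forward from the beige unit, the units that must come later are the fuchsia unit, the olive unit — 2 of them.
With 2 mandatory successors out of 10 units total, the latest slot for the beige unit is 10−2 = 8, and it's reachable by doing all non-successors before the beige unit.

8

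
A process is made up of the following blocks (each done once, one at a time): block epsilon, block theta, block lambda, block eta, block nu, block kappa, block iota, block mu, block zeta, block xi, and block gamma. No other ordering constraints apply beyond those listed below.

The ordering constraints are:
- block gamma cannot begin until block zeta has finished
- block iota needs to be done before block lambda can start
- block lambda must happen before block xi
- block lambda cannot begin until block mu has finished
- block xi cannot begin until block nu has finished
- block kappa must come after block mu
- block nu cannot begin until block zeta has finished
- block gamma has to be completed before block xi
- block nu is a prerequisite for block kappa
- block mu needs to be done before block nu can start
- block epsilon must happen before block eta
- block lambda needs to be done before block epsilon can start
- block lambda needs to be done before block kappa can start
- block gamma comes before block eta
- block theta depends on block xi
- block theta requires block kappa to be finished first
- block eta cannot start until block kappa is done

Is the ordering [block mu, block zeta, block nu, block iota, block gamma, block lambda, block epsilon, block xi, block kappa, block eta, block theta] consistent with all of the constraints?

Yes

Going through the constraints one by one, each required predecessor appears earlier in the sequence than its dependent — e.g. block mu (position 1) is before block kappa (position 9), as required.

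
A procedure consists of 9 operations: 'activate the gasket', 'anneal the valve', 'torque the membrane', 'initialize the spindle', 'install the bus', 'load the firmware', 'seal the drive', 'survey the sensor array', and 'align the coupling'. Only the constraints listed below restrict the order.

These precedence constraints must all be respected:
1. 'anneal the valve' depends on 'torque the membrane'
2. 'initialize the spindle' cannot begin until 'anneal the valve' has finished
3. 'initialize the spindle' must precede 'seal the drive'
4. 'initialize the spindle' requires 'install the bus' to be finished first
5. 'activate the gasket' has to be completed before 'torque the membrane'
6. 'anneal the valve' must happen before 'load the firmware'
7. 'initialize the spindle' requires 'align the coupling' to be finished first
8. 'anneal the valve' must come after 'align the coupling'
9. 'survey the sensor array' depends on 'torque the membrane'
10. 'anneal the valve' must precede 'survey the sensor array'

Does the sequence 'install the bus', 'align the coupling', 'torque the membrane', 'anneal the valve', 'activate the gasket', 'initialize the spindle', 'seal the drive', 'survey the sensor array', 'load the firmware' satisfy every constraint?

No

Here 'activate the gasket' comes after 'torque the membrane'.
Since 'activate the gasket' is required before 'torque the membrane', the ordering is invalid.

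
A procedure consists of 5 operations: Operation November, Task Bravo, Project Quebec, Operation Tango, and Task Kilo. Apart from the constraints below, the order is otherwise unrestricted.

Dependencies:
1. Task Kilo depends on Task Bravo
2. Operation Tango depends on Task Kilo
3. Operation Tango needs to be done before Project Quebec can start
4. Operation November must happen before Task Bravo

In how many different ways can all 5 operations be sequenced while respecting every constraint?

Operation November is the only operation with nothing required before it, so every ordering starts there.
Continuing from there, at each step only one operation has all its prerequisites placed, so the ordering is fully determined — there is exactly 1.

1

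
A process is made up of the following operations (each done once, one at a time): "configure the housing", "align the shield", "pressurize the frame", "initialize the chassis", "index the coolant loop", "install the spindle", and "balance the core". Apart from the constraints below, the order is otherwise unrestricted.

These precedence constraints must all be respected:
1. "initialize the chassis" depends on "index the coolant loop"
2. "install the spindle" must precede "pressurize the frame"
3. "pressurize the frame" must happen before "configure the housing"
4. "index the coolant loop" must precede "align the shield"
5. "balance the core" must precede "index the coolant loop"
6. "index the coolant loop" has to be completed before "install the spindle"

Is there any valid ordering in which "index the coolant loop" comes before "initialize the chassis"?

"index the coolant loop" is actually forced before "initialize the chassis" by the constraints, so certainly some valid ordering has "index the coolant loop" first.

Yes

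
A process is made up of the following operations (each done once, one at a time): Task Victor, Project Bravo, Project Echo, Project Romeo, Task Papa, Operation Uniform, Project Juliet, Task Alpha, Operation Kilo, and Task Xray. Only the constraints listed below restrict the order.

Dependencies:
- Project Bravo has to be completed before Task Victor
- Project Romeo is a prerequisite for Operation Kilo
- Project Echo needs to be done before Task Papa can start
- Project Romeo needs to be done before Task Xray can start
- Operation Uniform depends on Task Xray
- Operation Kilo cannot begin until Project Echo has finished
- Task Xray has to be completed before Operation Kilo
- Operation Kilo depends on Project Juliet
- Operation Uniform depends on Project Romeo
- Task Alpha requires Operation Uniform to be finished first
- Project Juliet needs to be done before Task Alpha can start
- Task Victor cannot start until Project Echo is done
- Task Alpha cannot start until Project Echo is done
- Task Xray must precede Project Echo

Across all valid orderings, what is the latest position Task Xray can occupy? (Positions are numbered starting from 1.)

4

Every operation that must follow Task Xray has to come after it. Tracing all chains starting from Task Xray, those operations are: Task Victor, Project Echo, Task Papa, Operation Uniform, Task Alpha, Operation Kilo — 6 in total.
With 6 mandatory successors out of 10 operations total, the latest slot for Task Xray is 10−6 = 4, and it's reachable by doing all non-successors before Task Xray.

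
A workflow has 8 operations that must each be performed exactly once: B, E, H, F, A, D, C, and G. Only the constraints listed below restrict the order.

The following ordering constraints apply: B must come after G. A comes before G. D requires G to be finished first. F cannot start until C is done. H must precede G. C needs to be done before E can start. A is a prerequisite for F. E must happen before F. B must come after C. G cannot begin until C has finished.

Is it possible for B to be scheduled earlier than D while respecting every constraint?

The constraints leave B and D unordered relative to each other; nothing requires D earlier.
That means at least one valid schedule has B before D.

Yes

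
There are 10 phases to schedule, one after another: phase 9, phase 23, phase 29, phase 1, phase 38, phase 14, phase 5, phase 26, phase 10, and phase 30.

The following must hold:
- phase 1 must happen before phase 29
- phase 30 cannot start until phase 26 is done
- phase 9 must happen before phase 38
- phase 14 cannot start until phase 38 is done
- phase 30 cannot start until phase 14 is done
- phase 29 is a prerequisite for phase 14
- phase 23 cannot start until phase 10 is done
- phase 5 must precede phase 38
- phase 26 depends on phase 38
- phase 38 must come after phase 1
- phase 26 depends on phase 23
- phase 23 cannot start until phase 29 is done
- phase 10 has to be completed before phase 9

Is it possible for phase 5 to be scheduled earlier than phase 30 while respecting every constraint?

Yes

Every valid ordering already has phase 5 before phase 30 (the constraints require it), so in particular at least one does.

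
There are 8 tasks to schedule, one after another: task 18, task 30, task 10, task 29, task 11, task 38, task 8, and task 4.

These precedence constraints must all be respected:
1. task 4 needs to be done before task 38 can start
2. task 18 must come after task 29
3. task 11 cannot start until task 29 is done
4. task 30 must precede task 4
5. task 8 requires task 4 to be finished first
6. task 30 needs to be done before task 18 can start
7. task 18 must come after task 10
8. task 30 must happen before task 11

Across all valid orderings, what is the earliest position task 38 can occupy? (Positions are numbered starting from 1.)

Every task that must precede task 38 has to come before it. Tracing all chains that end at task 38, those tasks are: task 30, task 4 — 2 in total.
With 2 mandatory predecessors, the earliest task 38 can sit is position 2+1 = 3, and placing just those 2 first achieves it.

3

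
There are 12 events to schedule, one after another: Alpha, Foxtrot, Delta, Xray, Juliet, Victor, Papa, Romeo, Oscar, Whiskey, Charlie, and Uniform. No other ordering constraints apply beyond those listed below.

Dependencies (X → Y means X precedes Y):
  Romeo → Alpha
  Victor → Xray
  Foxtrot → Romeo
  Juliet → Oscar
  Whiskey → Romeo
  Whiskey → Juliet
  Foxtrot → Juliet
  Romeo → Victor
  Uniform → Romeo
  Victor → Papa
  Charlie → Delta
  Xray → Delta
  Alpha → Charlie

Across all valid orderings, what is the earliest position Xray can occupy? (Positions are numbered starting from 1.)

6

Working backwards through the constraints from Xray, its full set of required predecessors is Foxtrot, Victor, Romeo, Whiskey, Uniform — 5 of them.
With 5 mandatory predecessors, the earliest Xray can sit is position 5+1 = 6, and placing just those 5 first achieves it.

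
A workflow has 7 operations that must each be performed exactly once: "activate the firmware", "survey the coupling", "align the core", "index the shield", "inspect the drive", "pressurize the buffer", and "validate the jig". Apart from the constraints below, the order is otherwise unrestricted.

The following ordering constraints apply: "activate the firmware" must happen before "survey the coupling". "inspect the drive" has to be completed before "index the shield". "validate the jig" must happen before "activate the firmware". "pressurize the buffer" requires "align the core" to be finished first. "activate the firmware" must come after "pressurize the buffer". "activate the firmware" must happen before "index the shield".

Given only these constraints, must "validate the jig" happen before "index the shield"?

Yes

There is a constraint chain "validate the jig" → "activate the firmware" → "index the shield".
So "validate the jig" must precede "index the shield" in any valid ordering.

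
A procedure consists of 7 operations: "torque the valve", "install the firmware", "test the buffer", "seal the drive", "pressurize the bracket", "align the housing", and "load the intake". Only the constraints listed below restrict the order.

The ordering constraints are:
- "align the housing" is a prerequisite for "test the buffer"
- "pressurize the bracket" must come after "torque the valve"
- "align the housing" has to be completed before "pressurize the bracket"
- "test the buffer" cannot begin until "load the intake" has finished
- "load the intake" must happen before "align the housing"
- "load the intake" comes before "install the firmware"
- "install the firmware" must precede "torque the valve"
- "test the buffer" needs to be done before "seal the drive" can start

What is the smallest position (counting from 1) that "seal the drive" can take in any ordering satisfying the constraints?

Working backwards through the constraints from "seal the drive", its full set of required predecessors is "test the buffer", "align the housing", "load the intake" — 3 of them.
With 3 mandatory predecessors, the earliest "seal the drive" can sit is position 3+1 = 4, and placing just those 3 first achieves it.

4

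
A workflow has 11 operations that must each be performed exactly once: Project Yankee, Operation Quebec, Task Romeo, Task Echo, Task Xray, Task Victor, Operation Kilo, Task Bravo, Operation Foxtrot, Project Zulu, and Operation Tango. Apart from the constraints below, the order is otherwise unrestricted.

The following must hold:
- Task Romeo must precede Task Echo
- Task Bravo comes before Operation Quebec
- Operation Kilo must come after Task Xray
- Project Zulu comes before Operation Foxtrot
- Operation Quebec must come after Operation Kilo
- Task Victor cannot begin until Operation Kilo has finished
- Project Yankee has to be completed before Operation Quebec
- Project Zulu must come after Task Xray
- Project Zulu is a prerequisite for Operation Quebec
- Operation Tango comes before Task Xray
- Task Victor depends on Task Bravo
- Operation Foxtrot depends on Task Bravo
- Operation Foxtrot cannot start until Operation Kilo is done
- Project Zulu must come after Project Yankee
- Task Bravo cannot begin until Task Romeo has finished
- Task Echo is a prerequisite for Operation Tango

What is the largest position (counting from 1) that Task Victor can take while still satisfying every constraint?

Task Victor has no required successors, so nothing stops it from going last (position 11).

11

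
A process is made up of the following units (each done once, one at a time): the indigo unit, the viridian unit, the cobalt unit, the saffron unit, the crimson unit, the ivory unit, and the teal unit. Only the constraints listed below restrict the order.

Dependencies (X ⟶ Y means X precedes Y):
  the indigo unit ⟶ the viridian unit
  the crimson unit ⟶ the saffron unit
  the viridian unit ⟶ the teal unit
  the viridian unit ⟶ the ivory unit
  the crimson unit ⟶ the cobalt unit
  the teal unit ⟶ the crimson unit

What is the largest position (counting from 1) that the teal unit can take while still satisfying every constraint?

Every unit that must follow the teal unit has to come after it. Tracing all chains starting from the teal unit, those units are: the cobalt unit, the saffron unit, the crimson unit — 3 in total.
With 3 mandatory successors out of 7 units total, the latest slot for the teal unit is 7−3 = 4, and it's reachable by doing all non-successors before the teal unit.

4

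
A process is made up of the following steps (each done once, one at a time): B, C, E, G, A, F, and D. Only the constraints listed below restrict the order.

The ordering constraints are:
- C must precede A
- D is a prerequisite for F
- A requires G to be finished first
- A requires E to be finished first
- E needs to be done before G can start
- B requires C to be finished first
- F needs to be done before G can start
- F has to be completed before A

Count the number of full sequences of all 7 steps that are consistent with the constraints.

60

The steps with no prerequisites are C, E, D; any of them can be placed first.
Systematically extending each partial ordering one step at a time and counting, there are 60 complete orderings.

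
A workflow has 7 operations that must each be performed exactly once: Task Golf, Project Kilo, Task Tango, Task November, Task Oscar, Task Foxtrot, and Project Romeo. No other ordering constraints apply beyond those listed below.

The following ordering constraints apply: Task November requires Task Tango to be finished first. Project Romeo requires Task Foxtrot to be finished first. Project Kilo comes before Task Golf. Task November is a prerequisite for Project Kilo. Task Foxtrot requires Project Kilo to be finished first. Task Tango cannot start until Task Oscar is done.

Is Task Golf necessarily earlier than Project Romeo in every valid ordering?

No

No chain of constraints connects Task Golf to Project Romeo in either direction.
There exist valid orderings with Project Romeo before Task Golf, so Task Golf is not required to come first.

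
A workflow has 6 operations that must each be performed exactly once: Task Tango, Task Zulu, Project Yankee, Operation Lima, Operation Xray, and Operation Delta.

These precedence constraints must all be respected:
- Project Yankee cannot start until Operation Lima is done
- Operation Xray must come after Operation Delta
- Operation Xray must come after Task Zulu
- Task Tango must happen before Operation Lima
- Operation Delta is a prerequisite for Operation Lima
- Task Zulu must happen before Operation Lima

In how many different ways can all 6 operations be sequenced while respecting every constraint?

3 operations have no prerequisites (Task Tango, Task Zulu, Operation Delta), so any of them could come first.
Counting all ways to extend the partial order to a total order gives 20.

20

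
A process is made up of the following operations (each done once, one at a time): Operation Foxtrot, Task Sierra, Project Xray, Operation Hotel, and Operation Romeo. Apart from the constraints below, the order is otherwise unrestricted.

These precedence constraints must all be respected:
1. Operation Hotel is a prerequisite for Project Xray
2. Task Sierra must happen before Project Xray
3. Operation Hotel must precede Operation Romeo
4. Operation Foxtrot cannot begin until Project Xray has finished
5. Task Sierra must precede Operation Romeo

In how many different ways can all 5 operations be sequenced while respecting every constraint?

6

The operations with no prerequisites are Task Sierra, Operation Hotel; any of them can be placed first.
Counting all ways to extend the partial order to a total order gives 6.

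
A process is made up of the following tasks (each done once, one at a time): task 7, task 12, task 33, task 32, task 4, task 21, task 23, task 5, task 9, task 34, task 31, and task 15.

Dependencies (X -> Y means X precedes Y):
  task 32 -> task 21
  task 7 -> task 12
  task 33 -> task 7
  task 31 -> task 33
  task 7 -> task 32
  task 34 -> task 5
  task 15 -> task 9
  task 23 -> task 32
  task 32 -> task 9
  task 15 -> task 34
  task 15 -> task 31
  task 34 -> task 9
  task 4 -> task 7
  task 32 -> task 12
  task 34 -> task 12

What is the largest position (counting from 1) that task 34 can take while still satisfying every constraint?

9

The tasks that are forced after task 34, directly or by a chain of constraints, are task 12, task 5, task 9. That's 3 tasks.
So at least 3 tasks follow task 34, putting task 34 no later than position 9. That position is achievable by scheduling everything else first.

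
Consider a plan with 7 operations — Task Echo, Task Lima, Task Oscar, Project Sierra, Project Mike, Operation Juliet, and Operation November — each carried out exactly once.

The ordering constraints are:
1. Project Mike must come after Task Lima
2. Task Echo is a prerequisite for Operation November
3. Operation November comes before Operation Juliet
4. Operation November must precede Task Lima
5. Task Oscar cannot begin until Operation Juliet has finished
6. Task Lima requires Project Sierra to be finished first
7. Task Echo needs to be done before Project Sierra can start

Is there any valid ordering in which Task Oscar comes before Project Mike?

Yes

No chain of constraints runs from Project Mike to Task Oscar, so Project Mike is not required to come first.
So a valid ordering placing Task Oscar earlier than Project Mike exists.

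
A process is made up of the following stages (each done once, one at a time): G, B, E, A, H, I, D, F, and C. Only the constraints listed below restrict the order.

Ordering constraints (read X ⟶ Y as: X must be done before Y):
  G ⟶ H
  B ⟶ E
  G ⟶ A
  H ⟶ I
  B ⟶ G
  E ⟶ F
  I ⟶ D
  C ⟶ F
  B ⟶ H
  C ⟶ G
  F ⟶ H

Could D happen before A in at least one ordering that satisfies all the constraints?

Yes

The constraints leave D and A unordered relative to each other; nothing requires A earlier.
So a valid ordering placing D earlier than A exists.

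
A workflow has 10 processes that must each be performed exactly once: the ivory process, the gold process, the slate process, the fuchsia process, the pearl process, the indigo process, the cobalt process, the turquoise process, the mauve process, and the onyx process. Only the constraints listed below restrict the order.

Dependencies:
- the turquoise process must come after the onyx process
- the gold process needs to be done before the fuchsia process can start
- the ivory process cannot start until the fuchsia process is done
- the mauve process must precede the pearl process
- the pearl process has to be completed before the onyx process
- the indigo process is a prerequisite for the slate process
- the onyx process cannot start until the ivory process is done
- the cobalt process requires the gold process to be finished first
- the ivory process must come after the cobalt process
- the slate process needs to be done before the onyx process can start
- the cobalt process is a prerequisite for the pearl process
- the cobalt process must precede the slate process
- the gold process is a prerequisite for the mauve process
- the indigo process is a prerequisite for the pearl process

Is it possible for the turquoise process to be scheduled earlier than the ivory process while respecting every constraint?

No

The constraints give a chain the ivory process → the onyx process → the turquoise process, which forces the ivory process before the turquoise process.
So no valid ordering can have the turquoise process before the ivory process.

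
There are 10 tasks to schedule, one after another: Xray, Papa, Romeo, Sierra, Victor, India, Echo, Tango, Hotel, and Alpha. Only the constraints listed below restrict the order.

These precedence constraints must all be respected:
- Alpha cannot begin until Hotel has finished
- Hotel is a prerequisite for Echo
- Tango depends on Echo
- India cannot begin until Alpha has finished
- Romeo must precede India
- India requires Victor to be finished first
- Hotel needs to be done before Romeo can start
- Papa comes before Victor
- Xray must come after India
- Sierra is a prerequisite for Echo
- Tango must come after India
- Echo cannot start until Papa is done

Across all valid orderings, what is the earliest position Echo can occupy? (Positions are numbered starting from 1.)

4

The tasks that are forced before Echo, directly or transitively, are Papa, Sierra, Hotel. That's 3 tasks.
So at minimum 3 tasks come before Echo, putting Echo no earlier than position 4. That position is achievable by scheduling exactly those predecessors first.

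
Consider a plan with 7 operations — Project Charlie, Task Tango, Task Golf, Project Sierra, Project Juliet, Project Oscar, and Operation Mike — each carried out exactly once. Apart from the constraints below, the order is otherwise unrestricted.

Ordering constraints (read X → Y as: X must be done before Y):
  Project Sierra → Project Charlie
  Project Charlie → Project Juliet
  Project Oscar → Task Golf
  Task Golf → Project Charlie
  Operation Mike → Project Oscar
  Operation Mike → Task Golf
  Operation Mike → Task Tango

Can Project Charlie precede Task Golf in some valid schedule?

The constraints give a chain Task Golf → Project Charlie, which forces Task Golf before Project Charlie.
Hence Project Charlie can never be scheduled before Task Golf.

No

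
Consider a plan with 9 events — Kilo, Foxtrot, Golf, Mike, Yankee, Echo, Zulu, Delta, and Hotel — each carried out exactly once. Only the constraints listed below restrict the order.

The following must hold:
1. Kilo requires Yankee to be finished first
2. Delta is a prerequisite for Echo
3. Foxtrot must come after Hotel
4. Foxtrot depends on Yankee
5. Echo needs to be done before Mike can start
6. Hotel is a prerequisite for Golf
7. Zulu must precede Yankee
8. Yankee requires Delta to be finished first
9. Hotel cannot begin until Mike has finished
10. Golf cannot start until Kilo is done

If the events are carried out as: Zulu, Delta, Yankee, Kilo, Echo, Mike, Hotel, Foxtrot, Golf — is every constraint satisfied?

Yes

Checking each listed constraint against this order: for instance, Yankee is in position 3 and Foxtrot in position 8, so that constraint holds — and the remaining constraints check out the same way.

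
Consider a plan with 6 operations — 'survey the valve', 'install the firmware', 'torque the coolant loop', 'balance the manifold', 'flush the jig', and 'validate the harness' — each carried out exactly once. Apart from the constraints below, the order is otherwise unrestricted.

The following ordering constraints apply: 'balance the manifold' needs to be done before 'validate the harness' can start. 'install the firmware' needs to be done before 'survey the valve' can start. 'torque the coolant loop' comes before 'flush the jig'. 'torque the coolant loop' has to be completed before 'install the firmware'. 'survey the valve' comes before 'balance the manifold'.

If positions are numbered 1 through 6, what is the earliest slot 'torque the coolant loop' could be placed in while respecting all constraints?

1

Nothing is required before 'torque the coolant loop'; it can be the very first operation.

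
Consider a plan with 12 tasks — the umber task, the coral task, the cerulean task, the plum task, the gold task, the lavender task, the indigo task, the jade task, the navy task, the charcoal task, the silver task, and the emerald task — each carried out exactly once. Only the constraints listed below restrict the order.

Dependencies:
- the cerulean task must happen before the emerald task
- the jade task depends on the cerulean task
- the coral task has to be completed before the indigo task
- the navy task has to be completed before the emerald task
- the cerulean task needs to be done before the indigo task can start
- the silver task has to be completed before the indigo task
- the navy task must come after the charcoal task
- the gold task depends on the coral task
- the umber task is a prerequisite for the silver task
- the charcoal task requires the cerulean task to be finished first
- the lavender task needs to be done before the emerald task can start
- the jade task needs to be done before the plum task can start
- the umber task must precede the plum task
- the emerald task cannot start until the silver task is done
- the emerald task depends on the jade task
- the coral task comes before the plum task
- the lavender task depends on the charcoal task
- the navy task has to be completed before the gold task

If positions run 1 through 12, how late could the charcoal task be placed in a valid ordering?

Every task that must follow the charcoal task has to come after it. Tracing all chains starting from the charcoal task, those tasks are: the gold task, the lavender task, the navy task, the emerald task — 4 in total.
With 4 mandatory successors out of 12 tasks total, the latest slot for the charcoal task is 12−4 = 8, and it's reachable by doing all non-successors before the charcoal task.

8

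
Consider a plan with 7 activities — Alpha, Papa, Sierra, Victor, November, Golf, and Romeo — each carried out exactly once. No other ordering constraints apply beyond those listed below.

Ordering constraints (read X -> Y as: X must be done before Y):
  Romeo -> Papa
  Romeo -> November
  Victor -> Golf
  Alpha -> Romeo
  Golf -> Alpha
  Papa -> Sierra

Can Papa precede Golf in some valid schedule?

Following Golf → Alpha → Romeo → Papa, Golf must precede Papa in every valid ordering.
So no valid ordering can have Papa before Golf.

No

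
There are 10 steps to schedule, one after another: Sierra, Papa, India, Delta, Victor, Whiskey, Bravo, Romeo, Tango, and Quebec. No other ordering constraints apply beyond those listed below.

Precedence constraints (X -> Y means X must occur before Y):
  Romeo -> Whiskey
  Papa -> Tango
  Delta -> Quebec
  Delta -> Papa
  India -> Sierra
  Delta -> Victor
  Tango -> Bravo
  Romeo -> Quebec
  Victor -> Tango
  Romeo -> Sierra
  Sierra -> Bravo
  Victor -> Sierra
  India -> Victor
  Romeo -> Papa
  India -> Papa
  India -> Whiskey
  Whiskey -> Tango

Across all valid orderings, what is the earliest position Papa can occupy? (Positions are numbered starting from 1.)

Working backwards through the constraints from Papa, its full set of required predecessors is India, Delta, Romeo — 3 of them.
So at minimum 3 steps come before Papa, putting Papa no earlier than position 4. That position is achievable by scheduling exactly those predecessors first.

4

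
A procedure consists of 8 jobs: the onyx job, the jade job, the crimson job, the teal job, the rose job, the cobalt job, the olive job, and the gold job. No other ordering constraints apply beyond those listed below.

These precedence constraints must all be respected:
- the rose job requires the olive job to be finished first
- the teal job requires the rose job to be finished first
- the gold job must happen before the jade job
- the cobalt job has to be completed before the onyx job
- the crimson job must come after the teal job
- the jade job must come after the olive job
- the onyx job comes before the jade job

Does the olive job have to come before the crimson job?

Yes

There is a constraint chain the olive job → the rose job → the teal job → the crimson job.
That forces the olive job before the crimson job in every valid schedule.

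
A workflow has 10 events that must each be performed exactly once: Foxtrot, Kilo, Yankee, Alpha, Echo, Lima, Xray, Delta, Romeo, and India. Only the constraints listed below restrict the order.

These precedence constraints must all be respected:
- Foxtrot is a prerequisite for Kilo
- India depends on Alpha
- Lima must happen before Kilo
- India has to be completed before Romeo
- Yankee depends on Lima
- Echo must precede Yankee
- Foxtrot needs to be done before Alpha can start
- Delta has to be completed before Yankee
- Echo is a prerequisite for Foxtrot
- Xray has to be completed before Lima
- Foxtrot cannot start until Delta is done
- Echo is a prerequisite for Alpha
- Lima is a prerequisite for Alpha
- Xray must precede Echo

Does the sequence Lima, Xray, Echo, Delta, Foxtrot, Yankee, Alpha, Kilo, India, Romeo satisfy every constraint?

Here Xray comes after Lima.
But one of the constraints requires Xray before Lima, so this ordering violates it.

No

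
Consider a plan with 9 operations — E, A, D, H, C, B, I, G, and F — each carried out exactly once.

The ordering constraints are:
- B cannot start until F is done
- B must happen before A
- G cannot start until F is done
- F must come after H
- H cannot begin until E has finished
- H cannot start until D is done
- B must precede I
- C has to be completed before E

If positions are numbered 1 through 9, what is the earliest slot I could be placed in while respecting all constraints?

7

Working backwards through the constraints from I, its full set of required predecessors is E, D, H, C, B, F — 6 of them.
So at minimum 6 operations come before I, putting I no earlier than position 7. That position is achievable by scheduling exactly those predecessors first.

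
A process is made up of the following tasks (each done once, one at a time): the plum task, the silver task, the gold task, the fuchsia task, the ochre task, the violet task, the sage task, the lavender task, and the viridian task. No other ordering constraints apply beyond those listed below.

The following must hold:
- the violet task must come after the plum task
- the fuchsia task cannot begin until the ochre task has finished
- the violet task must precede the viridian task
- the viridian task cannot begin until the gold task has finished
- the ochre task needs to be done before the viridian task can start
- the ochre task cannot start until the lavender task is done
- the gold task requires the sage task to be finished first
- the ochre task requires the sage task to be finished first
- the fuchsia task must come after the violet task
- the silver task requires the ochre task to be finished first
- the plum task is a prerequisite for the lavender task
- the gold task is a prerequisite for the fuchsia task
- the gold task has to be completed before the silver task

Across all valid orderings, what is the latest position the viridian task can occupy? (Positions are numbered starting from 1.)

9

Nothing depends on the viridian task, so it can be the final task, position 9.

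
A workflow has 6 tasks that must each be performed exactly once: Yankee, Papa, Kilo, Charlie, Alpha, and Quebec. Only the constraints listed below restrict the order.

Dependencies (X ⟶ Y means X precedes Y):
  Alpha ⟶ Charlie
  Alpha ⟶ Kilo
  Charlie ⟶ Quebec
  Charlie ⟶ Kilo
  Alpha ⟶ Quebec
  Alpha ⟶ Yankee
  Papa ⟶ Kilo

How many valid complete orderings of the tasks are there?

The tasks with no prerequisites are Papa, Alpha; any of them can be placed first.
Systematically extending each partial ordering one task at a time and counting, there are 33 complete orderings.

33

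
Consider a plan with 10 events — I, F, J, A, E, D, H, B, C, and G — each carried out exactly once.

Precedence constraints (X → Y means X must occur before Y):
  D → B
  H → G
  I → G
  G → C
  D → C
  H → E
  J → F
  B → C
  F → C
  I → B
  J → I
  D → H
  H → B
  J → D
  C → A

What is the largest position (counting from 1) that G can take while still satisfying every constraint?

The events that are forced after G, directly or by a chain of constraints, are A, C. That's 2 events.
With 2 mandatory successors out of 10 events total, the latest slot for G is 10−2 = 8, and it's reachable by doing all non-successors before G.

8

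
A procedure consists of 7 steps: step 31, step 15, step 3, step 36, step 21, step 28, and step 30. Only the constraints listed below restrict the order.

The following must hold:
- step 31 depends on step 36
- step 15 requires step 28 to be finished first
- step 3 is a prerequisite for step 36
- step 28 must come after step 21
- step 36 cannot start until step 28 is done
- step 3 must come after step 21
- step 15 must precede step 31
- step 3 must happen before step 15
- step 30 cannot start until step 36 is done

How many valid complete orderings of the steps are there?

Only step 21 has no prerequisites, so it must go first.
Systematically extending each partial ordering one step at a time and counting, there are 10 complete orderings.

10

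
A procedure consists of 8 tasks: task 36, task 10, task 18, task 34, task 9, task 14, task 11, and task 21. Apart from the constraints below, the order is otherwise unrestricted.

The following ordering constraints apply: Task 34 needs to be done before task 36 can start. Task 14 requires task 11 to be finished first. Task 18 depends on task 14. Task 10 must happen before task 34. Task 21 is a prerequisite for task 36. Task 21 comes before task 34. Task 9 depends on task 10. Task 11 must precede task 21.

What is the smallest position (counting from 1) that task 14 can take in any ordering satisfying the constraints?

2

The only task forced before task 14 (directly or transitively) is task 11.
With 1 mandatory predecessor, the earliest task 14 can sit is position 1+1 = 2, and placing just that one first achieves it.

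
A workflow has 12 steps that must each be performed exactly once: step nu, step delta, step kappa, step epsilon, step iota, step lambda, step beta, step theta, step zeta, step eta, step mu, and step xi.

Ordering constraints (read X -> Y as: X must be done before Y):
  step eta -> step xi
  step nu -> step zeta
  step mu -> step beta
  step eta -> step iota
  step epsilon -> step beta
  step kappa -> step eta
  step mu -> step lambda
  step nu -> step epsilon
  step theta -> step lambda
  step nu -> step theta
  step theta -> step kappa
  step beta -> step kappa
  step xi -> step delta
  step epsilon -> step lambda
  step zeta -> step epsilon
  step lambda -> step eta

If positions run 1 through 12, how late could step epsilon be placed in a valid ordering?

5

The steps that are forced after step epsilon, directly or by a chain of constraints, are step delta, step kappa, step iota, step lambda, step beta, step eta, step xi. That's 7 steps.
With 7 mandatory successors out of 12 steps total, the latest slot for step epsilon is 12−7 = 5, and it's reachable by doing all non-successors before step epsilon.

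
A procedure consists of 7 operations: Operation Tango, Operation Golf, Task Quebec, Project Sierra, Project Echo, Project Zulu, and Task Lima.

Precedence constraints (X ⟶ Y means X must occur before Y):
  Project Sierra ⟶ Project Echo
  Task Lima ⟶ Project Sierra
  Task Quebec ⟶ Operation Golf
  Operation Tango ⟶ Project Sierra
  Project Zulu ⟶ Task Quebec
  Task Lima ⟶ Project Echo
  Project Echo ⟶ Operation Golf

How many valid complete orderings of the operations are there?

3 operations have no prerequisites (Operation Tango, Project Zulu, Task Lima), so any of them could come first.
Systematically extending each partial ordering one operation at a time and counting, there are 30 complete orderings.

30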